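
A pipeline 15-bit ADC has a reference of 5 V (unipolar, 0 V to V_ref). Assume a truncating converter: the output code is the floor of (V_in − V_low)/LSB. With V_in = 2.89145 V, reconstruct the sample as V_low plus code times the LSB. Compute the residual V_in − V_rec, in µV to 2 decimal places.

Step size: 5 V ÷ 2^15 = 152.59 µV.
Scaled input = 18949.4067 LSBs, so code = 18949.
Reconstructed: 2.8913879 V.
V_in − V_rec = 6.20605e-05 V = 62.06 µV.

62.06 µV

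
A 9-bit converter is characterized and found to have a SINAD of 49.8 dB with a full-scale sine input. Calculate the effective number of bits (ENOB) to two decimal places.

7.98 bits

ENOB = (SINAD − 1.76) / 6.02 = (49.8 − 1.76)/6.02 = 7.980.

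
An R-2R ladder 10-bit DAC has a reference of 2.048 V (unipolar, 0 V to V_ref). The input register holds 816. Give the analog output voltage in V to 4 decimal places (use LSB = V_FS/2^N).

LSB = 2.048 V / 2^10 = 2.000 mV.
V_out = 0 + 816 × 0.002 V = 1.632 V.

1.6320 V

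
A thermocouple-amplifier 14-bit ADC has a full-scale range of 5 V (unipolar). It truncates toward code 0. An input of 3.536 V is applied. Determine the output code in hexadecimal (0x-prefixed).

Full-scale span = 5 V; LSB = 5/2^14 = 305.18 µV.
(V_in − V_low)/LSB = (3.536 − 0) / 0.000305176 = 11586.765.
⌊·⌋(11586.765) = 11586.
In hexadecimal (0x-prefixed): 0x2D42.

code 0x2D42 (decimal 11586)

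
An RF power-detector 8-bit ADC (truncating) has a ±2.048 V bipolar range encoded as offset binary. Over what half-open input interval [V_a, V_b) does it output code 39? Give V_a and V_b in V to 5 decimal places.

LSB = 4.096/2^8 = 16.000 mV.
V_a = V_low + 39·LSB = -1.424 V; V_b = V_low + 40·LSB = -1.408 V.

[-1.42400 V, -1.40800 V)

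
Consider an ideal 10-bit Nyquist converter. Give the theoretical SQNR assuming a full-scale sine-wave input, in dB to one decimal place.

62.0 dB

SNR ≈ 6.02·N + 1.76 dB = 6.02·10 + 1.76 = 61.96 dB.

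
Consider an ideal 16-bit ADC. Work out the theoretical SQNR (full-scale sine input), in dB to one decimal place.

98.1 dB

SNR ≈ 6.02·N + 1.76 dB = 6.02·16 + 1.76 = 98.08 dB.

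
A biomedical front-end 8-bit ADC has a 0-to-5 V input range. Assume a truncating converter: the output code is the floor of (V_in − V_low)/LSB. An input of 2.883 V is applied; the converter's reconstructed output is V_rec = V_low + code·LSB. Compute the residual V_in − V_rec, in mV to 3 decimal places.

11.906 mV

One LSB is 5 V / 256 = 19.531 mV.
(2.883 − 0)/0.0195312 = 147.6096; ⌊·⌋ gives code 147.
Code 147 maps back to 0 + 147×0.0195312 V = 2.8710938 V.
Error = 2.883 − 2.8710938 = 0.0119063 V = 11.906 mV.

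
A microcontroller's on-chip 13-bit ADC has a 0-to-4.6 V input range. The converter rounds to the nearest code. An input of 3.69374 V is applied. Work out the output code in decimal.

LSB = 4.6 V / 8192 = 0.562 mV.
(3.69374 − 0) / 0.000561523 = 6578.069 LSBs.
Round → code 6578.

code 6578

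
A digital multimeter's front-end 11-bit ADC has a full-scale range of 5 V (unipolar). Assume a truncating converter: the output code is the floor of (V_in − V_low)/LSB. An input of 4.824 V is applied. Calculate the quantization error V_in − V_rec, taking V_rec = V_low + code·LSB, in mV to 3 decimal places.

Step size: 5 V ÷ 2^11 = 2.441 mV.
(V_in − V_low)/LSB = (4.824 − 0)/0.00244141 = 1975.9104 → code 1975 (floor).
Reconstructed: 4.8217773 V.
V_in − V_rec = 0.00222266 V = 2.223 mV.

2.223 mV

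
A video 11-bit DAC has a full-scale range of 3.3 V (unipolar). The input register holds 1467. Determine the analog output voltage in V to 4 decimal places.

2.3638 V

LSB = 3.3 V / 2^11 = 1.611 mV.
V_out = 0 + 1467 × 0.00161133 V = 2.36382 V.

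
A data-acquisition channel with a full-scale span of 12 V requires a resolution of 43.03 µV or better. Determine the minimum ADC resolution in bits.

Number of steps required ≥ 12 V / 43.03 µV = 278875.20.
Need 2^N ≥ 278875.20; 2^18 = 262144, 2^19 = 524288.
Minimum N = 19.

19 bits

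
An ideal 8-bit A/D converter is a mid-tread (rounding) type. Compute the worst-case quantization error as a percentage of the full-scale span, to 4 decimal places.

0.1953 %

Rounding → worst-case error = ½ LSB = V_FS/2^9, so 100/512 = 0.195312 % of full scale.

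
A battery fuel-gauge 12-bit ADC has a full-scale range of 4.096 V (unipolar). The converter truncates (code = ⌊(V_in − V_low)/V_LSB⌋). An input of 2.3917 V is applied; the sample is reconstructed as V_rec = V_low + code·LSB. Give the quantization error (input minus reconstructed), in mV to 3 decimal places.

0.700 mV

LSB = 4.096/2^12 = 1.000 mV.
(V_in − V_low)/LSB = (2.3917 − 0)/0.001 = 2391.7000 → code 2391 (floor).
Code 2391 maps back to 0 + 2391×0.001 V = 2.391 V.
V_in − V_rec = 0.0007 V = 0.700 mV.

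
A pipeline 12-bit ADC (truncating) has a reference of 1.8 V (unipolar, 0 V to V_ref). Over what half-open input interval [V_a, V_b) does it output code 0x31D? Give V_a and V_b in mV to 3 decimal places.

[350.244 mV, 350.684 mV)

LSB = 1.8/2^12 = 439.45 µV.
Code 0x31D = 797 decimal.
V_a = V_low + 797·LSB = 0.350244 V; V_b = V_low + 798·LSB = 0.350684 V.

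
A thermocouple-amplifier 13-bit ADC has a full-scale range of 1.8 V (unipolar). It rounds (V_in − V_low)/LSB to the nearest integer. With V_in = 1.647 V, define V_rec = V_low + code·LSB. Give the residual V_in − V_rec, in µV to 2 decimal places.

Step size: 1.8 V ÷ 2^13 = 219.73 µV.
Scaled input = 7495.6800 LSBs, so code = 7496.
V_rec = 0 + 7496·0.000219727 = 1.6470703 V.
V_in − V_rec = -7.03125e-05 V = -70.31 µV.

-70.31 µV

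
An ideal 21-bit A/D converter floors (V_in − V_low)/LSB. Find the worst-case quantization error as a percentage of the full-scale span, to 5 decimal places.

Truncating → worst-case error = 1 LSB = V_FS/2^21, so 100/2097152 = 4.76837e-05 % of full scale.

0.00005 %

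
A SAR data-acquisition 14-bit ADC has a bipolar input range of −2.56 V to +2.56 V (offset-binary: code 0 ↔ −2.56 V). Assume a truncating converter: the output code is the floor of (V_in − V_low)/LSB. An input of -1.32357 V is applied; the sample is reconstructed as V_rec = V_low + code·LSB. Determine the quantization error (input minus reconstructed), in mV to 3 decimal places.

LSB = 5.12/2^14 = 312.50 µV.
(V_in − V_low)/LSB = (-1.32357 − (−2.56))/0.0003125 = 3956.5760 → code 3956 (floor).
V_rec = (−2.56) + 3956·0.0003125 = -1.32375 V.
V_in − V_rec = 0.00018 V = 0.180 mV.

0.180 mV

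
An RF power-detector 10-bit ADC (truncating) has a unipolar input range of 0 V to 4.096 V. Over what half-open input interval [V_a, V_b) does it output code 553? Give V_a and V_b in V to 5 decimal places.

[2.21200 V, 2.21600 V)

LSB = 4.096/2^10 = 4.000 mV.
V_a = V_low + 553·LSB = 2.212 V; V_b = V_low + 554·LSB = 2.216 V.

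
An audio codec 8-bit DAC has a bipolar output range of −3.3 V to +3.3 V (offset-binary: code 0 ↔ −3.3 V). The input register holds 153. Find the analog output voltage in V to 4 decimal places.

0.6445 V

LSB = 6.6 V / 2^8 = 25.781 mV.
V_out = (−3.3) + 153 × 0.0257812 V = 0.644531 V.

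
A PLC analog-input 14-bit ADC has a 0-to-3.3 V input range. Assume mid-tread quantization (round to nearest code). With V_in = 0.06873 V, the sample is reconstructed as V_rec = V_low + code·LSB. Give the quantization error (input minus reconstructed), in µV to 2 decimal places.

One LSB is 3.3 V / 16384 = 201.42 µV.
(0.06873 − 0)/0.000201416 = 341.2340; round gives code 341.
Reconstructed: 0.068682861 V.
V_in − V_rec = 4.71387e-05 V = 47.14 µV.

47.14 µV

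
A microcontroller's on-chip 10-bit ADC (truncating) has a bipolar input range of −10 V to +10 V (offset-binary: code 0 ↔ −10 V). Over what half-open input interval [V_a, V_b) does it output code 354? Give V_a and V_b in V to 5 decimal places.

[-3.08594 V, -3.06641 V)

LSB = 20/2^10 = 19.531 mV.
V_a = V_low + 354·LSB = -3.08594 V; V_b = V_low + 355·LSB = -3.06641 V.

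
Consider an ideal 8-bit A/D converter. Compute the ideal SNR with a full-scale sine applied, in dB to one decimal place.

49.9 dB

SNR ≈ 6.02·N + 1.76 dB = 6.02·8 + 1.76 = 49.92 dB.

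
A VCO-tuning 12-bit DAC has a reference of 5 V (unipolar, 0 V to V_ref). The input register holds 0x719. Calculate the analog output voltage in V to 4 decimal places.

2.2180 V

LSB = 5 V / 2^12 = 1.221 mV.
Code 0x719 = 1817 decimal.
V_out = 0 + 1817 × 0.0012207 V = 2.21802 V.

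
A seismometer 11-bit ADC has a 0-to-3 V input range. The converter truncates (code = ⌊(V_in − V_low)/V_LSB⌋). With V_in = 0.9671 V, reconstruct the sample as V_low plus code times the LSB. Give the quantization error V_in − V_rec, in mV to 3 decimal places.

LSB = 3/2^11 = 1.465 mV.
(0.9671 − 0)/0.00146484 = 660.2069; ⌊·⌋ gives code 660.
Reconstructed: 0.96679688 V.
V_in − V_rec = 0.000303125 V = 0.303 mV.

0.303 mV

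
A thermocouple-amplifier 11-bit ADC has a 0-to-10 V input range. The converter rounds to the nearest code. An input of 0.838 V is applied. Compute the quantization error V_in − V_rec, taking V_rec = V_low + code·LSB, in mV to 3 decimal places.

LSB = 10/2^11 = 4.883 mV.
(0.838 − 0)/0.00488281 = 171.6224; round gives code 172.
Reconstructed: 0.83984375 V.
Difference: -0.00184375 V → -1.844 mV.

-1.844 mV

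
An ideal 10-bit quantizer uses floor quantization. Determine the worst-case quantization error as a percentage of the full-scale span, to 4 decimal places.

0.0977 %

Truncating → worst-case error = 1 LSB = V_FS/2^10, so 100/1024 = 0.0976562 % of full scale.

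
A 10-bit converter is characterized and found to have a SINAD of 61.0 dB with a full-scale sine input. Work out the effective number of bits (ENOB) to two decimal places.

9.84 bits

ENOB = (SINAD − 1.76) / 6.02 = (61.0 − 1.76)/6.02 = 9.841.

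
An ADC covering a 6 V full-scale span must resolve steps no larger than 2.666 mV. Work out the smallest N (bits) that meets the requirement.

Number of steps required ≥ 6 V / 2.666 mV = 2250.56.
Need 2^N ≥ 2250.56; 2^11 = 2048, 2^12 = 4096.
Minimum N = 12.

12 bits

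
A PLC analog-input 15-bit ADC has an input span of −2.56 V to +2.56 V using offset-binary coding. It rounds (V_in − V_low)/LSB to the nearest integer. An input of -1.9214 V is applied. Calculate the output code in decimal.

code 4087

Full-scale span = 5.12 V; LSB = 5.12/2^15 = 156.25 µV.
(-1.9214 − (−2.56)) / 0.00015625 = 4087.040 LSBs.
round(4087.040) = 4087.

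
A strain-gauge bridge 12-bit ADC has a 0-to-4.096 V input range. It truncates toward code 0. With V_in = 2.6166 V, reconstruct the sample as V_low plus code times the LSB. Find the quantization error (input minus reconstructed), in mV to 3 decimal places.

0.600 mV

One LSB is 4.096 V / 4096 = 1.000 mV.
(V_in − V_low)/LSB = (2.6166 − 0)/0.001 = 2616.6000 → code 2616 (floor).
Code 2616 maps back to 0 + 2616×0.001 V = 2.616 V.
Difference: 0.0006 V → 0.600 mV.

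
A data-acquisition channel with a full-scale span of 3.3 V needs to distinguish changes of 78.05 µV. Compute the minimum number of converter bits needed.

16 bits

Number of steps required ≥ 3.3 V / 78.05 µV = 42280.59.
Need 2^N ≥ 42280.59; 2^15 = 32768, 2^16 = 65536.
Minimum N = 16.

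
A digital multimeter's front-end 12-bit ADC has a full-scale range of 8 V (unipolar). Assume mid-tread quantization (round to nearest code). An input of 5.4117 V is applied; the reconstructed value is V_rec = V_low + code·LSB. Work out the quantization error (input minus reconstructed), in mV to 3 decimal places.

LSB = 8/2^12 = 1.953 mV.
Scaled input = 2770.7904 LSBs, so code = 2771.
V_rec = 0 + 2771·0.00195312 = 5.4121094 V.
V_in − V_rec = -0.000409375 V = -0.409 mV.

-0.409 mV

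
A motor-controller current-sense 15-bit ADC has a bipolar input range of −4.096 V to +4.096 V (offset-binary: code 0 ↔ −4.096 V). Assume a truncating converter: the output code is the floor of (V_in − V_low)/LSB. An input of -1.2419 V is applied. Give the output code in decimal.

code 11416

With 32768 levels over 8.192 V, one step is 250.00 µV.
(V_in − V_low)/LSB = (-1.2419 − (−4.096)) / 0.00025 = 11416.400.
Floor → code 11416.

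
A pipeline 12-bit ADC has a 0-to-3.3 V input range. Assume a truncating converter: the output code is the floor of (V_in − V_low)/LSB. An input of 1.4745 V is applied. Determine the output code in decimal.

code 1830

Full-scale span = 3.3 V; LSB = 3.3/2^12 = 0.806 mV.
(1.4745 − 0) / 0.000805664 = 1830.167 LSBs.
So the output code is 1830.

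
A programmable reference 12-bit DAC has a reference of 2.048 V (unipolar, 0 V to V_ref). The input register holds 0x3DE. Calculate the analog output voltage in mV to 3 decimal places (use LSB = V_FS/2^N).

LSB = 2.048 V / 2^12 = 0.500 mV.
Code 0x3DE = 990 decimal.
V_out = 0 + 990 × 0.0005 V = 0.495 V.
= 495.000 mV.

495.000 mV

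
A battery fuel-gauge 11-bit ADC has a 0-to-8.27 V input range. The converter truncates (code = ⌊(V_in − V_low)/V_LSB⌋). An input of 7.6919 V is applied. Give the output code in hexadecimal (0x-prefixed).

code 0x770 (decimal 1904)

LSB = 8.27 V / 2048 = 4.038 mV.
Input sits at 1904.838 steps above V_low.
Floor → code 1904.
In hexadecimal (0x-prefixed): 0x770.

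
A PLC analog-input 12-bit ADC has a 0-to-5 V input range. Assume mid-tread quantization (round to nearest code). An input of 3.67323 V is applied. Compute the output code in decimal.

code 3009

With 4096 levels over 5 V, one step is 1.221 mV.
(V_in − V_low)/LSB = (3.67323 − 0) / 0.0012207 = 3009.110.
round(3009.110) = 3009.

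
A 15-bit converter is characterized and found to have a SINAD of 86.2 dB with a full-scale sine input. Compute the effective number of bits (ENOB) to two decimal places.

14.03 bits

ENOB = (SINAD − 1.76) / 6.02 = (86.2 − 1.76)/6.02 = 14.027.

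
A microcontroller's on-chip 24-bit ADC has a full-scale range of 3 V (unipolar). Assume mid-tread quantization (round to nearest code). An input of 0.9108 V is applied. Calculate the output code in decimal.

code 5093563

LSB = 3 V / 16777216 = 0.18 µV.
(0.9108 − 0) / 1.78814e-07 = 5093562.778 LSBs.
So the output code is 5093563.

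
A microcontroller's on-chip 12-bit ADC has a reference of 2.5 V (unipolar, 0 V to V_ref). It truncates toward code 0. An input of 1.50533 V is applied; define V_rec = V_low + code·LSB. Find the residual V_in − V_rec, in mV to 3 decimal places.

0.203 mV

LSB = 2.5/2^12 = 0.610 mV.
(1.50533 − 0)/0.000610352 = 2466.3327; ⌊·⌋ gives code 2466.
V_rec = 0 + 2466·0.000610352 = 1.505127 V.
Error = 1.50533 − 1.505127 = 0.000203047 V = 0.203 mV.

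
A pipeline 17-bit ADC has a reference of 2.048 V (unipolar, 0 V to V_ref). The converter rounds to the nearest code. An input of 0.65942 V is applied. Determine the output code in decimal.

code 42203

LSB = 2.048 V / 131072 = 15.62 µV.
(0.65942 − 0) / 1.5625e-05 = 42202.880 LSBs.
So the output code is 42203.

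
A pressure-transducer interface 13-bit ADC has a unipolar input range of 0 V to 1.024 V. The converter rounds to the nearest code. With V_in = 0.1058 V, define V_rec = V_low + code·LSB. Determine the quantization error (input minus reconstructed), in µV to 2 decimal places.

50.00 µV

One LSB is 1.024 V / 8192 = 125.00 µV.
Scaled input = 846.4000 LSBs, so code = 846.
Code 846 maps back to 0 + 846×0.000125 V = 0.10575 V.
Difference: 5e-05 V → 50.00 µV.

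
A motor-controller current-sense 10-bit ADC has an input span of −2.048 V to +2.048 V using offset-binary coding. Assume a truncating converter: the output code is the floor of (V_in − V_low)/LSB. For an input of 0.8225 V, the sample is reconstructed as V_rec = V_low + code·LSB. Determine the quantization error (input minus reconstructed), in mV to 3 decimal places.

2.500 mV

LSB = 4.096/2^10 = 4.000 mV.
(V_in − V_low)/LSB = (0.8225 − (−2.048))/0.004 = 717.6250 → code 717 (floor).
Code 717 maps back to (−2.048) + 717×0.004 V = 0.82 V.
Difference: 0.0025 V → 2.500 mV.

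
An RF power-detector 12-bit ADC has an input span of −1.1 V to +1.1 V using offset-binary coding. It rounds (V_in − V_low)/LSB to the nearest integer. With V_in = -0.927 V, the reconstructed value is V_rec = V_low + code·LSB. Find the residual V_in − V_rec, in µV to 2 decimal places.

LSB = 2.2/2^12 = 0.537 mV.
Scaled input = 322.0945 LSBs, so code = 322.
Reconstructed: -0.92705078 V.
V_in − V_rec = 5.07812e-05 V = 50.78 µV.

50.78 µV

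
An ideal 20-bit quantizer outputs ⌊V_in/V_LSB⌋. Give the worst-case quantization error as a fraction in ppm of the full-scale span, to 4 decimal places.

0.9537 ppm

Truncating → worst-case error = 1 LSB = V_FS/2^20, so 1e+06/1048576 = 0.953674 ppm of full scale.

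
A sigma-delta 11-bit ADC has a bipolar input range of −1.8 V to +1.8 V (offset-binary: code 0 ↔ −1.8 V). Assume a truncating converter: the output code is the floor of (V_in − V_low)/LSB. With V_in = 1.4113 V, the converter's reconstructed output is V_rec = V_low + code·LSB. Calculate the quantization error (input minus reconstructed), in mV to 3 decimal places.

Step size: 3.6 V ÷ 2^11 = 1.758 mV.
(1.4113 − (−1.8))/0.00175781 = 1826.8729; ⌊·⌋ gives code 1826.
V_rec = (−1.8) + 1826·0.00175781 = 1.4097656 V.
Error = 1.4113 − 1.4097656 = 0.00153437 V = 1.534 mV.

1.534 mV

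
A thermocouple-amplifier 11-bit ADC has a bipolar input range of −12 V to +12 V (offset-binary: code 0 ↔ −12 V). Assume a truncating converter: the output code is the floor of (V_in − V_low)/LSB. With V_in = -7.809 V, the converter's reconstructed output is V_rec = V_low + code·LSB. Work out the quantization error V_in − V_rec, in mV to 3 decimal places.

7.406 mV

Step size: 24 V ÷ 2^11 = 11.719 mV.
(-7.809 − (−12))/0.0117188 = 357.6320; ⌊·⌋ gives code 357.
Reconstructed: -7.8164062 V.
V_in − V_rec = 0.00740625 V = 7.406 mV.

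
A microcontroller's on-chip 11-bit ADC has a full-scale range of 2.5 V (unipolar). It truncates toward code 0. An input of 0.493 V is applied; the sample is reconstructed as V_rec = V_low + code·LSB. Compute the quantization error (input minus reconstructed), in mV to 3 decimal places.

LSB = 2.5/2^11 = 1.221 mV.
(V_in − V_low)/LSB = (0.493 − 0)/0.0012207 = 403.8656 → code 403 (floor).
V_rec = 0 + 403·0.0012207 = 0.49194336 V.
Difference: 0.00105664 V → 1.057 mV.

1.057 mV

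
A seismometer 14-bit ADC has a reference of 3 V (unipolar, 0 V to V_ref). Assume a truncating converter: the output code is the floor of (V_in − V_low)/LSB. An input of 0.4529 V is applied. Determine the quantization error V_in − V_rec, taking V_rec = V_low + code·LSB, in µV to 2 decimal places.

Step size: 3 V ÷ 2^14 = 183.11 µV.
(0.4529 − 0)/0.000183105 = 2473.4379; ⌊·⌋ gives code 2473.
V_rec = 0 + 2473·0.000183105 = 0.45281982 V.
V_in − V_rec = 8.01758e-05 V = 80.18 µV.

80.18 µV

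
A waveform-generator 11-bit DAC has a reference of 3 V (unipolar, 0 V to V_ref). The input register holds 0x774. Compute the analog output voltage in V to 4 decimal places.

2.7949 V

LSB = 3 V / 2^11 = 1.465 mV.
Code 0x774 = 1908 decimal.
V_out = 0 + 1908 × 0.00146484 V = 2.79492 V.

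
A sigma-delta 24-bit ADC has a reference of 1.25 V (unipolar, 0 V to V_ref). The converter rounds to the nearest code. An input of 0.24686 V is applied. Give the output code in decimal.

code 3313299

With 16777216 levels over 1.25 V, one step is 0.07 µV.
Input sits at 3313298.833 steps above V_low.
round(3313298.833) = 3313299.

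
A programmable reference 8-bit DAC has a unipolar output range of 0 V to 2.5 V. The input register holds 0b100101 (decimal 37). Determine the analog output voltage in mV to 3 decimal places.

LSB = 2.5 V / 2^8 = 9.766 mV.
Code 0b100101 = 37 decimal.
V_out = 0 + 37 × 0.00976562 V = 0.361328 V.
= 361.328 mV.

361.328 mV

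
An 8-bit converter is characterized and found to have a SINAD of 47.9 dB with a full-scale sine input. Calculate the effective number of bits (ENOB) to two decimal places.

7.66 bits

ENOB = (SINAD − 1.76) / 6.02 = (47.9 − 1.76)/6.02 = 7.664.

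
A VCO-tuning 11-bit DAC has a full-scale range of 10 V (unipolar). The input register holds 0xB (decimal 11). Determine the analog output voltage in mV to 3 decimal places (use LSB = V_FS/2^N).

53.711 mV

LSB = 10 V / 2^11 = 4.883 mV.
Code 0xB = 11 decimal.
V_out = 0 + 11 × 0.00488281 V = 0.0537109 V.
= 53.711 mV.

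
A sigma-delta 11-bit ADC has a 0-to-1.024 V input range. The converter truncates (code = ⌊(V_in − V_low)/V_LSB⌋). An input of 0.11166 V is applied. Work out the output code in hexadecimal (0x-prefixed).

With 2048 levels over 1.024 V, one step is 0.500 mV.
(V_in − V_low)/LSB = (0.11166 − 0) / 0.0005 = 223.320.
Floor → code 223.
In hexadecimal (0x-prefixed): 0xDF.

code 0xDF (decimal 223)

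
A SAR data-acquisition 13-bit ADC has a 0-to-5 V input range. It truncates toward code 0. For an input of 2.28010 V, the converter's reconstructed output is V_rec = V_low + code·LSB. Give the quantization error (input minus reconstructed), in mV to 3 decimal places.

LSB = 5/2^13 = 0.610 mV.
(2.28010 − 0)/0.000610352 = 3735.7158; ⌊·⌋ gives code 3735.
Reconstructed: 2.2796631 V.
Difference: 0.000436914 V → 0.437 mV.

0.437 mV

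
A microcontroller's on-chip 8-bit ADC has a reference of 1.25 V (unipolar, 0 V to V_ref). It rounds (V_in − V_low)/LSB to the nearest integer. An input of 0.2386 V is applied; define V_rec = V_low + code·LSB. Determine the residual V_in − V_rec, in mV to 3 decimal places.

One LSB is 1.25 V / 256 = 4.883 mV.
Scaled input = 48.8653 LSBs, so code = 49.
V_rec = 0 + 49·0.00488281 = 0.23925781 V.
Error = 0.2386 − 0.23925781 = -0.000657812 V = -0.658 mV.

-0.658 mV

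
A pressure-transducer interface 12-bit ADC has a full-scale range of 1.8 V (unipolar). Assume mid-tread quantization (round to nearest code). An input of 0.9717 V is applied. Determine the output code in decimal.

code 2211

With 4096 levels over 1.8 V, one step is 439.45 µV.
(V_in − V_low)/LSB = (0.9717 − 0) / 0.000439453 = 2211.157.
So the output code is 2211.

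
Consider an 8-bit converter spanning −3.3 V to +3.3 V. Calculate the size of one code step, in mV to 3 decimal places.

Full-scale span = 6.6 V.
LSB = 6.6 / 2^8 = 6.6 / 256 = 0.0257812 V = 25.781 mV.

25.781 mV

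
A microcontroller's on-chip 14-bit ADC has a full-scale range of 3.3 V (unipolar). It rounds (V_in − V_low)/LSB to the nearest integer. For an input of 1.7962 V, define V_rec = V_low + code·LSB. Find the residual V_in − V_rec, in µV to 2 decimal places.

-28.03 µV

One LSB is 3.3 V / 16384 = 201.42 µV.
Scaled input = 8917.8608 LSBs, so code = 8918.
Reconstructed: 1.796228 V.
Difference: -2.80273e-05 V → -28.03 µV.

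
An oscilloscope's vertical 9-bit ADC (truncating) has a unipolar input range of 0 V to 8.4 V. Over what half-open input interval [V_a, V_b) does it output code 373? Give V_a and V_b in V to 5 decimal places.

[6.11953 V, 6.13594 V)

LSB = 8.4/2^9 = 16.406 mV.
V_a = V_low + 373·LSB = 6.11953 V; V_b = V_low + 374·LSB = 6.13594 V.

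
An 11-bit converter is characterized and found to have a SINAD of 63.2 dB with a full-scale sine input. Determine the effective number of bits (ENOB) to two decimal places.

10.21 bits

ENOB = (SINAD − 1.76) / 6.02 = (63.2 − 1.76)/6.02 = 10.206.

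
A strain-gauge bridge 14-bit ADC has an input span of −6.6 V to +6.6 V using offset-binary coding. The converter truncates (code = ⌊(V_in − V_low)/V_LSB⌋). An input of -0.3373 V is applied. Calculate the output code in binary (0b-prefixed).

LSB = 13.2 V / 16384 = 0.806 mV.
(-0.3373 − (−6.6)) / 0.000805664 = 7773.339 LSBs.
Floor → code 7773.
In binary (0b-prefixed): 0b1111001011101.

code 0b1111001011101 (decimal 7773)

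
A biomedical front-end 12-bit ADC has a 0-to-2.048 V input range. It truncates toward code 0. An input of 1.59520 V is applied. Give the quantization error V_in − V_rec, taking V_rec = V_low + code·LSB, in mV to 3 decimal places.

0.200 mV

Step size: 2.048 V ÷ 2^12 = 0.500 mV.
Scaled input = 3190.4000 LSBs, so code = 3190.
V_rec = 0 + 3190·0.0005 = 1.595 V.
Difference: 0.0002 V → 0.200 mV.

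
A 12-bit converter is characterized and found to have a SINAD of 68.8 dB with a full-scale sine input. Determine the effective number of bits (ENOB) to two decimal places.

ENOB = (SINAD − 1.76) / 6.02 = (68.8 − 1.76)/6.02 = 11.136.

11.14 bits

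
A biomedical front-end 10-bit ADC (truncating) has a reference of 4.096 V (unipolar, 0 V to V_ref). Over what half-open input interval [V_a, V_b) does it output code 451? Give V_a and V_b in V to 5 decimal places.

LSB = 4.096/2^10 = 4.000 mV.
V_a = V_low + 451·LSB = 1.804 V; V_b = V_low + 452·LSB = 1.808 V.

[1.80400 V, 1.80800 V)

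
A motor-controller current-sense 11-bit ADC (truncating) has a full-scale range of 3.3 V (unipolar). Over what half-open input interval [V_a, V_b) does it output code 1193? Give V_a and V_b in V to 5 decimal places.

[1.92231 V, 1.92393 V)

LSB = 3.3/2^11 = 1.611 mV.
V_a = V_low + 1193·LSB = 1.92231 V; V_b = V_low + 1194·LSB = 1.92393 V.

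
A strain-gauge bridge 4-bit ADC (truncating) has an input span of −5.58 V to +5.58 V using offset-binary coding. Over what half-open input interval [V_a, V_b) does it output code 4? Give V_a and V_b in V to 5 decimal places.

LSB = 11.16/2^4 = 0.6975 V.
V_a = V_low + 4·LSB = -2.79 V; V_b = V_low + 5·LSB = -2.0925 V.

[-2.79000 V, -2.09250 V)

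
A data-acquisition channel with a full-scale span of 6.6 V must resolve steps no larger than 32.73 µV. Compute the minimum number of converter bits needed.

Number of steps required ≥ 6.6 V / 32.73 µV = 201649.86.
Need 2^N ≥ 201649.86; 2^17 = 131072, 2^18 = 262144.
Minimum N = 18.

18 bits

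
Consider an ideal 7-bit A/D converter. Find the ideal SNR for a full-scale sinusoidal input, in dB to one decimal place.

SNR ≈ 6.02·N + 1.76 dB = 6.02·7 + 1.76 = 43.90 dB.

43.9 dB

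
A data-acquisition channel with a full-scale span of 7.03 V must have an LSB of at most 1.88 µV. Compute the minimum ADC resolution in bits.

22 bits

Number of steps required ≥ 7.03 V / 1.88 µV = 3739361.70.
Need 2^N ≥ 3739361.70; 2^21 = 2097152, 2^22 = 4194304.
Minimum N = 22.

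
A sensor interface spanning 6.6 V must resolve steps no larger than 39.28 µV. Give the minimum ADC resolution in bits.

Number of steps required ≥ 6.6 V / 39.28 µV = 168024.44.
Need 2^N ≥ 168024.44; 2^17 = 131072, 2^18 = 262144.
Minimum N = 18.

18 bits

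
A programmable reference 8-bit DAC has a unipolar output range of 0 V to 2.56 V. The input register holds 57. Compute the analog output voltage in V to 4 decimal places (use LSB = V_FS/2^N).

LSB = 2.56 V / 2^8 = 10.000 mV.
V_out = 0 + 57 × 0.01 V = 0.57 V.

0.5700 V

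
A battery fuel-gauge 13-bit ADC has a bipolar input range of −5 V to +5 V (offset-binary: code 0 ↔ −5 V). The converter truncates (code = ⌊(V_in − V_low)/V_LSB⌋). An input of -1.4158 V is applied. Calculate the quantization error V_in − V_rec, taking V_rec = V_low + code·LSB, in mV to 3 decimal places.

One LSB is 10 V / 8192 = 1.221 mV.
Scaled input = 2936.1766 LSBs, so code = 2936.
V_rec = (−5) + 2936·0.0012207 = -1.4160156 V.
Error = -1.4158 − (−1.4160156) = 0.000215625 V = 0.216 mV.

0.216 mV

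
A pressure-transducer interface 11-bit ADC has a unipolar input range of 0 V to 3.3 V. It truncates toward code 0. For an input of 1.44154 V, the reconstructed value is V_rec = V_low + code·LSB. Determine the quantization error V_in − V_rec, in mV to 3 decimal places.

Step size: 3.3 V ÷ 2^11 = 1.611 mV.
(V_in − V_low)/LSB = (1.44154 − 0)/0.00161133 = 894.6285 → code 894 (floor).
Code 894 maps back to 0 + 894×0.00161133 V = 1.4405273 V.
Difference: 0.00101266 V → 1.013 mV.

1.013 mV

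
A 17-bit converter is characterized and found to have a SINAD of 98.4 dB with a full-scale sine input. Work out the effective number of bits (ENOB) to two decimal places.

16.05 bits

ENOB = (SINAD − 1.76) / 6.02 = (98.4 − 1.76)/6.02 = 16.053.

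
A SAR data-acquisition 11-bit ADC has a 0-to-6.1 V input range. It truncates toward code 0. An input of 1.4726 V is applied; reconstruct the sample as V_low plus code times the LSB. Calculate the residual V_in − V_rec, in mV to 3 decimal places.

One LSB is 6.1 V / 2048 = 2.979 mV.
Scaled input = 494.4073 LSBs, so code = 494.
Reconstructed: 1.4713867 V.
Error = 1.4726 − 1.4713867 = 0.00121328 V = 1.213 mV.

1.213 mV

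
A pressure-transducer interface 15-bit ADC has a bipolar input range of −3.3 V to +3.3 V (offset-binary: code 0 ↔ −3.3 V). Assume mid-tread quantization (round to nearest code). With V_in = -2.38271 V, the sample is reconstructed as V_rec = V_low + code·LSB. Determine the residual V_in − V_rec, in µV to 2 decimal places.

41.46 µV

Step size: 6.6 V ÷ 2^15 = 201.42 µV.
Scaled input = 4554.2059 LSBs, so code = 4554.
Code 4554 maps back to (−3.3) + 4554×0.000201416 V = -2.3827515 V.
Difference: 4.14648e-05 V → 41.46 µV.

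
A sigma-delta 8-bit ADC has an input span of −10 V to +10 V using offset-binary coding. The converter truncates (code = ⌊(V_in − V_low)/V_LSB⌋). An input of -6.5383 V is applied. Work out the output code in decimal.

code 44

Full-scale span = 20 V; LSB = 20/2^8 = 78.125 mV.
(-6.5383 − (−10)) / 0.078125 = 44.310 LSBs.
⌊·⌋(44.310) = 44.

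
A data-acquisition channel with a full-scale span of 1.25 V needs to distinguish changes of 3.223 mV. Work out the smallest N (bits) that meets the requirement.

Number of steps required ≥ 1.25 V / 3.223 mV = 387.84.
Need 2^N ≥ 387.84; 2^8 = 256, 2^9 = 512.
Minimum N = 9.

9 bits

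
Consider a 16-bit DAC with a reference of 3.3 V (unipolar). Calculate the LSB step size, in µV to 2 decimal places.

Full-scale span = 3.3 V.
LSB = 3.3 / 2^16 = 3.3 / 65536 = 5.0354e-05 V = 50.35 µV.

50.35 µV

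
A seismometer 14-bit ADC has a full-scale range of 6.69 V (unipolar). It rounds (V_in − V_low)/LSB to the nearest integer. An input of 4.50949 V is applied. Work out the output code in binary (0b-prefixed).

code 0b10101100100100 (decimal 11044)

Full-scale span = 6.69 V; LSB = 6.69/2^14 = 408.33 µV.
(V_in − V_low)/LSB = (4.50949 − 0) / 0.000408325 = 11043.869.
So the output code is 11044.
In binary (0b-prefixed): 0b10101100100100.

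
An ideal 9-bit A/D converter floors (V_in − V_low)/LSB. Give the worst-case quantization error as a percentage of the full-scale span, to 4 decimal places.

0.1953 %

Truncating → worst-case error = 1 LSB = V_FS/2^9, so 100/512 = 0.195312 % of full scale.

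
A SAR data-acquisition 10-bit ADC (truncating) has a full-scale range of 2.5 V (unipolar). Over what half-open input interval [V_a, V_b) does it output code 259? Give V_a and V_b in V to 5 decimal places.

[0.63232 V, 0.63477 V)

LSB = 2.5/2^10 = 2.441 mV.
V_a = V_low + 259·LSB = 0.632324 V; V_b = V_low + 260·LSB = 0.634766 V.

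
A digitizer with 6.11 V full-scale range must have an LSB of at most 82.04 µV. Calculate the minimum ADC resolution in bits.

17 bits

Number of steps required ≥ 6.11 V / 82.04 µV = 74475.87.
Need 2^N ≥ 74475.87; 2^16 = 65536, 2^17 = 131072.
Minimum N = 17.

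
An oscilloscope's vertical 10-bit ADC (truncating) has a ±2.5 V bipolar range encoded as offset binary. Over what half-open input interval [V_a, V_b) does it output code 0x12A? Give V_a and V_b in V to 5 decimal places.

[-1.04492 V, -1.04004 V)

LSB = 5/2^10 = 4.883 mV.
Code 0x12A = 298 decimal.
V_a = V_low + 298·LSB = -1.04492 V; V_b = V_low + 299·LSB = -1.04004 V.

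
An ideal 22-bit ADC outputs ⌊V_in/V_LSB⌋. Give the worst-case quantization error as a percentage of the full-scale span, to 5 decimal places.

Truncating → worst-case error = 1 LSB = V_FS/2^22, so 100/4194304 = 2.38419e-05 % of full scale.

0.00002 %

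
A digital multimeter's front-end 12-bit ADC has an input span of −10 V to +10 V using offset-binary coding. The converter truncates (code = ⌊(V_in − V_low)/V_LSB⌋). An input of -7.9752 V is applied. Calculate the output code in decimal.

code 414

With 4096 levels over 20 V, one step is 4.883 mV.
(-7.9752 − (−10)) / 0.00488281 = 414.679 LSBs.
⌊·⌋(414.679) = 414.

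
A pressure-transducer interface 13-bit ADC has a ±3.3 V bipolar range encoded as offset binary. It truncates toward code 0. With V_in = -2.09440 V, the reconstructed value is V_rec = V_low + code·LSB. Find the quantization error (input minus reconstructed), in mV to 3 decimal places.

0.327 mV

Step size: 6.6 V ÷ 2^13 = 0.806 mV.
Scaled input = 1496.4053 LSBs, so code = 1496.
Code 1496 maps back to (−3.3) + 1496×0.000805664 V = -2.0947266 V.
Difference: 0.000326562 V → 0.327 mV.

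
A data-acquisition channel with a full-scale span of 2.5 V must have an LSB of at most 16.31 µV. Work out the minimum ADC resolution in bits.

18 bits

Number of steps required ≥ 2.5 V / 16.31 µV = 153280.20.
Need 2^N ≥ 153280.20; 2^17 = 131072, 2^18 = 262144.
Minimum N = 18.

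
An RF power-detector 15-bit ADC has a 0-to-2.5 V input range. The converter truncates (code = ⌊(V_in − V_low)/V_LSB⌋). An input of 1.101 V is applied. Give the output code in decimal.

Full-scale span = 2.5 V; LSB = 2.5/2^15 = 76.29 µV.
(1.101 − 0) / 7.62939e-05 = 14431.027 LSBs.
So the output code is 14431.

code 14431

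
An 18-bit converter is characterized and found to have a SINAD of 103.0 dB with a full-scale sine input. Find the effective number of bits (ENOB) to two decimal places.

16.82 bits

ENOB = (SINAD − 1.76) / 6.02 = (103.0 − 1.76)/6.02 = 16.817.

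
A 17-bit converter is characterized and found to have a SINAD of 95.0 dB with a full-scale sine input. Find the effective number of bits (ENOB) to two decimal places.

ENOB = (SINAD − 1.76) / 6.02 = (95.0 − 1.76)/6.02 = 15.488.

15.49 bits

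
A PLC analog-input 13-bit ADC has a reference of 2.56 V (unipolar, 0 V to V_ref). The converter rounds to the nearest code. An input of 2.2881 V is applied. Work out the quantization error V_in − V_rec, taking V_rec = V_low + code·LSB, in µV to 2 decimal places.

LSB = 2.56/2^13 = 312.50 µV.
(V_in − V_low)/LSB = (2.2881 − 0)/0.0003125 = 7321.9200 → code 7322 (round).
Reconstructed: 2.288125 V.
Error = 2.2881 − 2.288125 = -2.5e-05 V = -25.00 µV.

-25.00 µV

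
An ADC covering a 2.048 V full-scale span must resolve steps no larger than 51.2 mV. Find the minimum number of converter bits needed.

6 bits

Number of steps required ≥ 2.048 V / 51.2 mV = 40.00.
Need 2^N ≥ 40.00; 2^5 = 32, 2^6 = 64.
Minimum N = 6.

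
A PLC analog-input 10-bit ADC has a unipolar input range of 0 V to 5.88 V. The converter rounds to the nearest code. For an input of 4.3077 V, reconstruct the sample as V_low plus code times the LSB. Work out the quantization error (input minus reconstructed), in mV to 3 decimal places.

1.059 mV

Step size: 5.88 V ÷ 2^10 = 5.742 mV.
Scaled input = 750.1845 LSBs, so code = 750.
Code 750 maps back to 0 + 750×0.00574219 V = 4.3066406 V.
Error = 4.3077 − 4.3066406 = 0.00105937 V = 1.059 mV.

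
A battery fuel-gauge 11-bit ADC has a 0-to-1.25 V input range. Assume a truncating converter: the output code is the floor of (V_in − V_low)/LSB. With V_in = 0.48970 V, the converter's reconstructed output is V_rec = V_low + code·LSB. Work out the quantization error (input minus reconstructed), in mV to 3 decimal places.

0.198 mV

LSB = 1.25/2^11 = 0.610 mV.
(0.48970 − 0)/0.000610352 = 802.3245; ⌊·⌋ gives code 802.
Code 802 maps back to 0 + 802×0.000610352 V = 0.48950195 V.
V_in − V_rec = 0.000198047 V = 0.198 mV.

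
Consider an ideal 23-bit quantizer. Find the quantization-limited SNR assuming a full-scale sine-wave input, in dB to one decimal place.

140.2 dB

SNR ≈ 6.02·N + 1.76 dB = 6.02·23 + 1.76 = 140.22 dB.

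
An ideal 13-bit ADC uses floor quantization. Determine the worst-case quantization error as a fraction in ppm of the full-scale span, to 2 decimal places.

Truncating → worst-case error = 1 LSB = V_FS/2^13, so 1e+06/8192 = 122.07 ppm of full scale.

122.07 ppm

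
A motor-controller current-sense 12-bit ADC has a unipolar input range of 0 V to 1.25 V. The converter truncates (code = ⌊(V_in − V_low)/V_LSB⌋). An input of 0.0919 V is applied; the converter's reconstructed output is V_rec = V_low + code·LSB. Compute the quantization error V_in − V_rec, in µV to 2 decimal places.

42.09 µV

LSB = 1.25/2^12 = 305.18 µV.
(0.0919 − 0)/0.000305176 = 301.1379; ⌊·⌋ gives code 301.
V_rec = 0 + 301·0.000305176 = 0.09185791 V.
Error = 0.0919 − 0.09185791 = 4.20898e-05 V = 42.09 µV.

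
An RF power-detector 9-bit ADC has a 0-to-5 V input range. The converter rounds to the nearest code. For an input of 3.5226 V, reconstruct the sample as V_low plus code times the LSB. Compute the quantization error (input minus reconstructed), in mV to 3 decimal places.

Step size: 5 V ÷ 2^9 = 9.766 mV.
Scaled input = 360.7142 LSBs, so code = 361.
Code 361 maps back to 0 + 361×0.00976562 V = 3.5253906 V.
Error = 3.5226 − 3.5253906 = -0.00279063 V = -2.791 mV.

-2.791 mV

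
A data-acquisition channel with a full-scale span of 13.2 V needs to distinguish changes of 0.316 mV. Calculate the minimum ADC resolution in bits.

16 bits

Number of steps required ≥ 13.2 V / 0.316 mV = 41772.15.
Need 2^N ≥ 41772.15; 2^15 = 32768, 2^16 = 65536.
Minimum N = 16.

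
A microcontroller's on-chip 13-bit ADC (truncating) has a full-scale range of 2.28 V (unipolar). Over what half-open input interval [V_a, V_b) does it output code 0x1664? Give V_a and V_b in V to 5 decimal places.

LSB = 2.28/2^13 = 278.32 µV.
Code 0x1664 = 5732 decimal.
V_a = V_low + 5732·LSB = 1.59533 V; V_b = V_low + 5733·LSB = 1.59561 V.

[1.59533 V, 1.59561 V)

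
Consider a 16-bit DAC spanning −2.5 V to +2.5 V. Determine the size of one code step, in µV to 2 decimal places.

76.29 µV

Full-scale span = 5 V.
LSB = 5 / 2^16 = 5 / 65536 = 7.62939e-05 V = 76.29 µV.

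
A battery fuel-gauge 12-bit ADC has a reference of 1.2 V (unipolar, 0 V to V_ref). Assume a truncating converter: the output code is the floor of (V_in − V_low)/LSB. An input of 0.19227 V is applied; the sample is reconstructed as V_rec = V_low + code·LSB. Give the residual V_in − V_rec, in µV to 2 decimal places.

Step size: 1.2 V ÷ 2^12 = 292.97 µV.
(0.19227 − 0)/0.000292969 = 656.2816; ⌊·⌋ gives code 656.
Reconstructed: 0.1921875 V.
Error = 0.19227 − 0.1921875 = 8.25e-05 V = 82.50 µV.

82.50 µV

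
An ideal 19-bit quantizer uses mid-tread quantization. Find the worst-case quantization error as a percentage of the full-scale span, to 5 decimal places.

Rounding → worst-case error = ½ LSB = V_FS/2^20, so 100/1048576 = 9.53674e-05 % of full scale.

0.00010 %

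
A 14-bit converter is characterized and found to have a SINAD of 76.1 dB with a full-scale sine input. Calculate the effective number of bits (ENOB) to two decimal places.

12.35 bits

ENOB = (SINAD − 1.76) / 6.02 = (76.1 − 1.76)/6.02 = 12.349.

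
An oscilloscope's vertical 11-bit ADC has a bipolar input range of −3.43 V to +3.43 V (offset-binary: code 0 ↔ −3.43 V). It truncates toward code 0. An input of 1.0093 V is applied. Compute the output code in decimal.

With 2048 levels over 6.86 V, one step is 3.350 mV.
Input sits at 1325.319 steps above V_low.
So the output code is 1325.

code 1325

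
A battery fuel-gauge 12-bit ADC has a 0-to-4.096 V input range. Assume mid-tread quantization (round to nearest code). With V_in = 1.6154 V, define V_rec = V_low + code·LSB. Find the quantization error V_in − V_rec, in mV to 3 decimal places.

One LSB is 4.096 V / 4096 = 1.000 mV.
(1.6154 − 0)/0.001 = 1615.4000; round gives code 1615.
Reconstructed: 1.615 V.
Difference: 0.0004 V → 0.400 mV.

0.400 mV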